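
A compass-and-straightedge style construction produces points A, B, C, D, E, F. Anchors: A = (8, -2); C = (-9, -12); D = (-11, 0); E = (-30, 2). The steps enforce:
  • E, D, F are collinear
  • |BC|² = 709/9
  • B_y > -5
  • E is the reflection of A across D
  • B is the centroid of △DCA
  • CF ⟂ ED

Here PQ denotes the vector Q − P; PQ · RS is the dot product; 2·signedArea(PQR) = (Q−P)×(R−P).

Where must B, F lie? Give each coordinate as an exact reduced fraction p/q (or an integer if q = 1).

1. B_x = -4  [B is the centroid of △DCA]
2. B_y = -14/3  [B is the centroid of △DCA]
   → B = (-4, -14/3)
3. F_x = -2837/365  [E, D, F are collinear ∩ CF ⟂ ED]
4. F_y = -124/365  [E, D, F are collinear ∩ CF ⟂ ED]
   → F = (-2837/365, -124/365)

B = (-4, -14/3)
F = (-2837/365, -124/365)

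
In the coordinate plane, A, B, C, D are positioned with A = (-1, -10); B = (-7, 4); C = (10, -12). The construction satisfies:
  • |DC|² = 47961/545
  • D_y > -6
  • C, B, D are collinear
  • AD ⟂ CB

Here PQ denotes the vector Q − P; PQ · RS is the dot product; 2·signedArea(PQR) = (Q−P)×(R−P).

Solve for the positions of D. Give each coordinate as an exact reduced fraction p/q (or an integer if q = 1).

D = (1727/545, -3036/545)

1. D_x = 1727/545  [C, B, D are collinear ∩ AD ⟂ CB]
2. D_y = -3036/545  [C, B, D are collinear ∩ AD ⟂ CB]
   → D = (1727/545, -3036/545)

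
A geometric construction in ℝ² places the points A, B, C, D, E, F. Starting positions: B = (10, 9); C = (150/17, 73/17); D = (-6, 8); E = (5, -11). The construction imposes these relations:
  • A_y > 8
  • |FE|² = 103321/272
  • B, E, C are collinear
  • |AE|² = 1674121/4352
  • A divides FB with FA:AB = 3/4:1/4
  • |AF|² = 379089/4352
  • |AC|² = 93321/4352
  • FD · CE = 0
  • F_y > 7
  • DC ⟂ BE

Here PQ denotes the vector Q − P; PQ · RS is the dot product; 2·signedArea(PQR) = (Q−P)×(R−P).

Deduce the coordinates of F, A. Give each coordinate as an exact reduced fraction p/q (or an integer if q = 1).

1. F_x = -39/17  [line 65/17·x + 260/17·y + -1690/17 = 0 ∩ |FE|² = 103321/272]
2. F_y = 481/68  [line 65/17·x + 260/17·y + -1690/17 = 0 ∩ |FE|² = 103321/272]
   → F = (-39/17, 481/68)
3. A_x = 471/68  [A divides FB with FA:AB = 3/4:1/4]
4. A_y = 2317/272  [A divides FB with FA:AB = 3/4:1/4]
   → A = (471/68, 2317/272)

A = (471/68, 2317/272)
F = (-39/17, 481/68)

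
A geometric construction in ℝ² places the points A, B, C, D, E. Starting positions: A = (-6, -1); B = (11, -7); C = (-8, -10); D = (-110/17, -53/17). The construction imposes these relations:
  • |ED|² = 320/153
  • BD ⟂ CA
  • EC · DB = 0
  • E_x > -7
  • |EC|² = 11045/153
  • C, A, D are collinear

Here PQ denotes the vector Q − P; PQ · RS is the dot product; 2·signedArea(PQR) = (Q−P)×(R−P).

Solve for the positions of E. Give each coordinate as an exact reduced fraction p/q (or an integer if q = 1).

1. E_x = -314/51  [line -297/17·x + 66/17·y + -1716/17 = 0 ∩ |EC|² = 11045/153]
2. E_y = -29/17  [line -297/17·x + 66/17·y + -1716/17 = 0 ∩ |EC|² = 11045/153]
   → E = (-314/51, -29/17)

E = (-314/51, -29/17)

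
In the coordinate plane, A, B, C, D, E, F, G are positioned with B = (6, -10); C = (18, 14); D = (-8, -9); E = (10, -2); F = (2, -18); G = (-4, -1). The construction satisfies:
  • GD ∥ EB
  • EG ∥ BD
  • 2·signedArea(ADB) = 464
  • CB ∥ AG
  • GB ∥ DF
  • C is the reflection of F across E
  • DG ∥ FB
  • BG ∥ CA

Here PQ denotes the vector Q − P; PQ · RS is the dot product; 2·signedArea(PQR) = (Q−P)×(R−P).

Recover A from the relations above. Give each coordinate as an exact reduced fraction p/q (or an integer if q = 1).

1. A_x = 8  [CB ∥ AG ∩ BG ∥ CA]
2. A_y = 23  [CB ∥ AG ∩ BG ∥ CA]
   → A = (8, 23)

A = (8, 23)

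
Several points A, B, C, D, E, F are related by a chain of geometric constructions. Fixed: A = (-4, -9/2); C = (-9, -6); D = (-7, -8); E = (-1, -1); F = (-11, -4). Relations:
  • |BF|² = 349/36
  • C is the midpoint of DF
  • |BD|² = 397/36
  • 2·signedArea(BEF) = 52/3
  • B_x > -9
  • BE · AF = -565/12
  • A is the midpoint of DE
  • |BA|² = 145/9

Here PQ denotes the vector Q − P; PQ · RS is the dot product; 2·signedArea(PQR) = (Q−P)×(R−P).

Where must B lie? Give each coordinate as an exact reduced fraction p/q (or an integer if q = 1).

B = (-8, -29/6)

1. B_x = -8  [BE · AF = -565/12 ∩ 2·signedArea(BEF) = 52/3]
2. B_y = -29/6  [BE · AF = -565/12 ∩ 2·signedArea(BEF) = 52/3]
   → B = (-8, -29/6)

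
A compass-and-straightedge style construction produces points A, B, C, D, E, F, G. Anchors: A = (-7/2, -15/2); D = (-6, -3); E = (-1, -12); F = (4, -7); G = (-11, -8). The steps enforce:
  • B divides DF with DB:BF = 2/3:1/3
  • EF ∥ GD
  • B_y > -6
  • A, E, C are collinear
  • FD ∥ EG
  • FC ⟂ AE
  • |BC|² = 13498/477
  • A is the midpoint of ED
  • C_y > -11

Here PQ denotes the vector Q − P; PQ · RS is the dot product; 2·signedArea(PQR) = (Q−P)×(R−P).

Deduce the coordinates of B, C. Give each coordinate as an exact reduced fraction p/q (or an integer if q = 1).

B = (2/3, -17/3)
C = (-103/53, -546/53)

1. B_x = 2/3  [B divides DF with DB:BF = 2/3:1/3]
2. B_y = -17/3  [B divides DF with DB:BF = 2/3:1/3]
   → B = (2/3, -17/3)
3. C_x = -103/53  [A, E, C are collinear ∩ FC ⟂ AE]
4. C_y = -546/53  [A, E, C are collinear ∩ FC ⟂ AE]
   → C = (-103/53, -546/53)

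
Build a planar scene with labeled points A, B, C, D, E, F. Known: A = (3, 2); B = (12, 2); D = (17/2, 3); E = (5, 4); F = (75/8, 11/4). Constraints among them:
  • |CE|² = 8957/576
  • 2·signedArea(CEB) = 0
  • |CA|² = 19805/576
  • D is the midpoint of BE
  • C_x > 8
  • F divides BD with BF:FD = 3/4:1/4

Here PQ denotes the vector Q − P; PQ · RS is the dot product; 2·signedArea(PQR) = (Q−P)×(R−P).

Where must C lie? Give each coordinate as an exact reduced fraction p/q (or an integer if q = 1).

1. C_x = 211/24  [line 2·x + 7·y + -38 = 0 ∩ |CE|² = 8957/576]
2. C_y = 35/12  [line 2·x + 7·y + -38 = 0 ∩ |CE|² = 8957/576]
   → C = (211/24, 35/12)

C = (211/24, 35/12)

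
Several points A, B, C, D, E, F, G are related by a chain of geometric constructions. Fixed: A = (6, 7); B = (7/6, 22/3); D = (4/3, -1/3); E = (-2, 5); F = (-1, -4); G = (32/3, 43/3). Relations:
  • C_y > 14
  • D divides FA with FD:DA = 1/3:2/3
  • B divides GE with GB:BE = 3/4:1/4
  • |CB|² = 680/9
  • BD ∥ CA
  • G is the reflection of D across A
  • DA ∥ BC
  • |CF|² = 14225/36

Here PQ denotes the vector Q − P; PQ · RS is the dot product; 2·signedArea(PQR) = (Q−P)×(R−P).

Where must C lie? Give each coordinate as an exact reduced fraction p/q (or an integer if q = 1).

C = (35/6, 44/3)

1. C_x = 35/6  [BD ∥ CA ∩ DA ∥ BC]
2. C_y = 44/3  [BD ∥ CA ∩ DA ∥ BC]
   → C = (35/6, 44/3)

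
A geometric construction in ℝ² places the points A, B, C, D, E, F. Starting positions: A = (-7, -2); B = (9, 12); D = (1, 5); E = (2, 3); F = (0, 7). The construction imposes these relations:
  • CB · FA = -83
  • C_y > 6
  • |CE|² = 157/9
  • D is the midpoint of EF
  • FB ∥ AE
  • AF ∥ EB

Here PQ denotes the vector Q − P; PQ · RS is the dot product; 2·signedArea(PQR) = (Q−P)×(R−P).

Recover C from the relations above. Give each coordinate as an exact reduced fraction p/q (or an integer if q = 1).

1. C_x = 4  [line 7·x + 9·y + -88 = 0 ∩ |CE|² = 157/9]
2. C_y = 20/3  [line 7·x + 9·y + -88 = 0 ∩ |CE|² = 157/9]
   → C = (4, 20/3)

C = (4, 20/3)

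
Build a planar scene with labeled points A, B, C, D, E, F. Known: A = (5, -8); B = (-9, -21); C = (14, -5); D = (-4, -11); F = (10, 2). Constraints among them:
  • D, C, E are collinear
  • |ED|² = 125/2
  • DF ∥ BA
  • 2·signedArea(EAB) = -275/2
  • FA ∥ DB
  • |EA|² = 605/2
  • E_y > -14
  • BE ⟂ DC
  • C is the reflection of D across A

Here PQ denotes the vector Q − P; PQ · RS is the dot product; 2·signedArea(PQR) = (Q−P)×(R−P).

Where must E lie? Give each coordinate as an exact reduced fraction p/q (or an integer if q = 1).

E = (-23/2, -27/2)

1. E_x = -23/2  [D, C, E are collinear ∩ BE ⟂ DC]
2. E_y = -27/2  [D, C, E are collinear ∩ BE ⟂ DC]
   → E = (-23/2, -27/2)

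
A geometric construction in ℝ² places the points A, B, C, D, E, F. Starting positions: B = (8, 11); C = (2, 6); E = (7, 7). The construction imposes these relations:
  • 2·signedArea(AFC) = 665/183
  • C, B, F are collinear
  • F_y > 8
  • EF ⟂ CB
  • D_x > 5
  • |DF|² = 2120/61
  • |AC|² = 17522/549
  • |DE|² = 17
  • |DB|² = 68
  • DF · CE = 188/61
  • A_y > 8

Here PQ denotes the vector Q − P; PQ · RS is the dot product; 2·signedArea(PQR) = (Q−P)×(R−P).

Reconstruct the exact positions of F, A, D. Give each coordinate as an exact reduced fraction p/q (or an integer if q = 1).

A = (1247/183, 1639/183)
D = (6, 3)
F = (332/61, 541/61)

1. F_x = 332/61  [C, B, F are collinear ∩ EF ⟂ CB]
2. F_y = 541/61  [C, B, F are collinear ∩ EF ⟂ CB]
   → F = (332/61, 541/61)
3. A_x = 1247/183  [line 175/61·x + -210/61·y + 2065/183 = 0 ∩ |AC|² = 17522/549]
4. A_y = 1639/183  [line 175/61·x + -210/61·y + 2065/183 = 0 ∩ |AC|² = 17522/549]
   → A = (1247/183, 1639/183)
5. D_x = 6  [line -5·x + -1·y + 33 = 0 ∩ |DB|² = 68]
6. D_y = 3  [line -5·x + -1·y + 33 = 0 ∩ |DB|² = 68]
   → D = (6, 3)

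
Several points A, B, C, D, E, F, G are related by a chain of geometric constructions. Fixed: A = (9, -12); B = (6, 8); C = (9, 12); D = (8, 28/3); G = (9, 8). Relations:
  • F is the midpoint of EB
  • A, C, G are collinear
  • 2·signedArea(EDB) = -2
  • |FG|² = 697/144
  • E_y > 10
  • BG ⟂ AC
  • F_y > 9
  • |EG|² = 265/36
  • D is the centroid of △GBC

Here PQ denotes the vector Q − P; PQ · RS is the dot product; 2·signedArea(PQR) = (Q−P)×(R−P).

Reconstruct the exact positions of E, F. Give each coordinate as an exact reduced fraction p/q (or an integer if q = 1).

1. E_x = 17/2  [line 4/3·x + -2·y + 10 = 0 ∩ |EG|² = 265/36]
2. E_y = 32/3  [line 4/3·x + -2·y + 10 = 0 ∩ |EG|² = 265/36]
   → E = (17/2, 32/3)
3. F_x = 29/4  [F is the midpoint of EB]
4. F_y = 28/3  [F is the midpoint of EB]
   → F = (29/4, 28/3)

E = (17/2, 32/3)
F = (29/4, 28/3)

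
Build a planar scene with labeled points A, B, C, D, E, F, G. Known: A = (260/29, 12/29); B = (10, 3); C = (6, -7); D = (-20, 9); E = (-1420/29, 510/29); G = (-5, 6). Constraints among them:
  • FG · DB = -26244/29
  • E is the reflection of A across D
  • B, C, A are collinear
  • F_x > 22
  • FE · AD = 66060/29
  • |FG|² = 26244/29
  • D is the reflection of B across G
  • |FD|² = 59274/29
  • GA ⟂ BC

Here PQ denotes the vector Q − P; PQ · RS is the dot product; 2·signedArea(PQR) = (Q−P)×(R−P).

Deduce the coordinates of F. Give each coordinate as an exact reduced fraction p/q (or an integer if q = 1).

F = (665/29, -150/29)

1. F_x = 665/29  [FE · AD = 66060/29 ∩ FG · DB = -26244/29]
2. F_y = -150/29  [FE · AD = 66060/29 ∩ FG · DB = -26244/29]
   → F = (665/29, -150/29)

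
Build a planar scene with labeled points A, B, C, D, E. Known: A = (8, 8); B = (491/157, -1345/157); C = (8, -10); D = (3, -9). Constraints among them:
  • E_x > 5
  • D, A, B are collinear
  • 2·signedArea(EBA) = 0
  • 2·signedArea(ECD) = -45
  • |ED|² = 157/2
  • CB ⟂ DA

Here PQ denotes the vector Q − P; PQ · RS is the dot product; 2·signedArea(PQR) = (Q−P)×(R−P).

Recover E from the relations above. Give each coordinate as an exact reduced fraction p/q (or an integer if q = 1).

E = (11/2, -1/2)

1. E_x = 11/2  [2·signedArea(EBA) = 0 ∩ 2·signedArea(ECD) = -45]
2. E_y = -1/2  [2·signedArea(EBA) = 0 ∩ 2·signedArea(ECD) = -45]
   → E = (11/2, -1/2)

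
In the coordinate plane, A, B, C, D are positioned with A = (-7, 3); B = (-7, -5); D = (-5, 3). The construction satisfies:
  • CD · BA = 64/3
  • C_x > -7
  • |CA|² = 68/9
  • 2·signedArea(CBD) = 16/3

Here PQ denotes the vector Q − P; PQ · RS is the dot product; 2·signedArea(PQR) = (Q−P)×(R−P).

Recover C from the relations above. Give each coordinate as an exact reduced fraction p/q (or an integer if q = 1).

C = (-19/3, 1/3)

1. C_x = -19/3  [2·signedArea(CBD) = 16/3 ∩ CD · BA = 64/3]
2. C_y = 1/3  [2·signedArea(CBD) = 16/3 ∩ CD · BA = 64/3]
   → C = (-19/3, 1/3)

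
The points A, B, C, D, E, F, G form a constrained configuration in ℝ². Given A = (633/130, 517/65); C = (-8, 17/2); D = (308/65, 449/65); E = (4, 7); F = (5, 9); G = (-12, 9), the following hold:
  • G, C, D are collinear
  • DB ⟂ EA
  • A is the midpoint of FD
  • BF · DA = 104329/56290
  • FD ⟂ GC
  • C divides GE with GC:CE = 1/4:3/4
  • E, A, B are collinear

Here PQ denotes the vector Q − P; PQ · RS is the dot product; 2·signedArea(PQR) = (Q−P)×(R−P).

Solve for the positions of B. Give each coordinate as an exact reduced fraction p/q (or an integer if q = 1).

1. B_x = 120716/28145  [E, A, B are collinear ∩ DB ⟂ EA]
2. B_y = 205943/28145  [E, A, B are collinear ∩ DB ⟂ EA]
   → B = (120716/28145, 205943/28145)

B = (120716/28145, 205943/28145)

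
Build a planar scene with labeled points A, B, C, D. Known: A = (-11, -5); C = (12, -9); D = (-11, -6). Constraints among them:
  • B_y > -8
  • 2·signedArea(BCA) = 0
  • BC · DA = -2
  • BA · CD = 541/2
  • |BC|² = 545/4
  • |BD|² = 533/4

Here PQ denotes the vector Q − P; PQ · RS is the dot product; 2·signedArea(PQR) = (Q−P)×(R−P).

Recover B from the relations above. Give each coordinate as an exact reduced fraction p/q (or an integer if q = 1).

B = (1/2, -7)

1. B_x = 1/2  [2·signedArea(BCA) = 0 ∩ BC · DA = -2]
2. B_y = -7  [2·signedArea(BCA) = 0 ∩ BC · DA = -2]
   → B = (1/2, -7)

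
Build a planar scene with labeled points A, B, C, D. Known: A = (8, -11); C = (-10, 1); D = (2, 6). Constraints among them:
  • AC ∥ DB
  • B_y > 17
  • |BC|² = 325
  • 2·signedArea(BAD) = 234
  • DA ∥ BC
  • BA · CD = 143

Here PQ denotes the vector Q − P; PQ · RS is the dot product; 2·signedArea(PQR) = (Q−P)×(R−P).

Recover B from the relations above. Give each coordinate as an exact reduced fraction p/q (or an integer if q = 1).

1. B_x = -16  [DA ∥ BC ∩ AC ∥ DB]
2. B_y = 18  [DA ∥ BC ∩ AC ∥ DB]
   → B = (-16, 18)

B = (-16, 18)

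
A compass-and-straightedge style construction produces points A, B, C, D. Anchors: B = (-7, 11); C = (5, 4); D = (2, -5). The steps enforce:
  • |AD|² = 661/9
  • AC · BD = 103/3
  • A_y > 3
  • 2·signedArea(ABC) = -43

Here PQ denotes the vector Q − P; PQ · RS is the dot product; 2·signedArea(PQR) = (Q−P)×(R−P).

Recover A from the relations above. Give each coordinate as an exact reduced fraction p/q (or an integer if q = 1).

1. A_x = 0  [2·signedArea(ABC) = -43 ∩ AC · BD = 103/3]
2. A_y = 10/3  [2·signedArea(ABC) = -43 ∩ AC · BD = 103/3]
   → A = (0, 10/3)

A = (0, 10/3)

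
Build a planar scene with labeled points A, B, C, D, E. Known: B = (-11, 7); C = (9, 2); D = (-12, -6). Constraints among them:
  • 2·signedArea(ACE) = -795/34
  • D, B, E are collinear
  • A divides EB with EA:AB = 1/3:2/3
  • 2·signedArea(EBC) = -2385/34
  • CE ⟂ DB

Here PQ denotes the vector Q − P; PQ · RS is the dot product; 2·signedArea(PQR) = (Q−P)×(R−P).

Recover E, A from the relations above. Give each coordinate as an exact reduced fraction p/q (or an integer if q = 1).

1. E_x = -383/34  [D, B, E are collinear ∩ CE ⟂ DB]
2. E_y = 121/34  [D, B, E are collinear ∩ CE ⟂ DB]
   → E = (-383/34, 121/34)
3. A_x = -190/17  [A divides EB with EA:AB = 1/3:2/3]
4. A_y = 80/17  [A divides EB with EA:AB = 1/3:2/3]
   → A = (-190/17, 80/17)

A = (-190/17, 80/17)
E = (-383/34, 121/34)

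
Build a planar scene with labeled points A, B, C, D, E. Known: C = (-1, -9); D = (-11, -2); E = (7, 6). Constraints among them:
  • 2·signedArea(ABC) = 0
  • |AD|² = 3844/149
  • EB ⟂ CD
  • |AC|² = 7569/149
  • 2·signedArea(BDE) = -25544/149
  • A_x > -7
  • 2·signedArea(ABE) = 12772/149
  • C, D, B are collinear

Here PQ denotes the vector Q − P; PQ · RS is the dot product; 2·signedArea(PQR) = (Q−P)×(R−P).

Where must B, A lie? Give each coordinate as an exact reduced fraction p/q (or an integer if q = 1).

1. B_x = -399/149  [C, D, B are collinear ∩ EB ⟂ CD]
2. B_y = -1166/149  [C, D, B are collinear ∩ EB ⟂ CD]
   → B = (-399/149, -1166/149)
3. A_x = -1019/149  [2·signedArea(ABC) = 0 ∩ 2·signedArea(ABE) = 12772/149]
4. A_y = -732/149  [2·signedArea(ABC) = 0 ∩ 2·signedArea(ABE) = 12772/149]
   → A = (-1019/149, -732/149)

A = (-1019/149, -732/149)
B = (-399/149, -1166/149)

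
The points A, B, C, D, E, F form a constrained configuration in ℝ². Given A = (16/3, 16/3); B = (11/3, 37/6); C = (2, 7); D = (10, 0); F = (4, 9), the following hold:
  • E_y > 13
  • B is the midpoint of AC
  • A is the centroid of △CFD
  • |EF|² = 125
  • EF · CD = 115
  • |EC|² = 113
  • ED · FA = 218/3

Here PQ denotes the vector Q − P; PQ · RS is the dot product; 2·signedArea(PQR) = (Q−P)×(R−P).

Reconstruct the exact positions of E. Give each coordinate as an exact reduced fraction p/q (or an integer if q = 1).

1. E_x = -6  [EF · CD = 115 ∩ ED · FA = 218/3]
2. E_y = 14  [EF · CD = 115 ∩ ED · FA = 218/3]
   → E = (-6, 14)

E = (-6, 14)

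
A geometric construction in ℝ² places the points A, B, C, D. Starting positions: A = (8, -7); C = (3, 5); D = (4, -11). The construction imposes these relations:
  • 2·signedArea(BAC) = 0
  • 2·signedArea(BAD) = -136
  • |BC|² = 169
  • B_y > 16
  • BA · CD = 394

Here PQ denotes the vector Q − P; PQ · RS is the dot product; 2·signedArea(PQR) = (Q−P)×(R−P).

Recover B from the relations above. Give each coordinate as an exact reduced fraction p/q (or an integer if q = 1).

1. B_x = -2  [2·signedArea(BAC) = 0 ∩ BA · CD = 394]
2. B_y = 17  [2·signedArea(BAC) = 0 ∩ BA · CD = 394]
   → B = (-2, 17)

B = (-2, 17)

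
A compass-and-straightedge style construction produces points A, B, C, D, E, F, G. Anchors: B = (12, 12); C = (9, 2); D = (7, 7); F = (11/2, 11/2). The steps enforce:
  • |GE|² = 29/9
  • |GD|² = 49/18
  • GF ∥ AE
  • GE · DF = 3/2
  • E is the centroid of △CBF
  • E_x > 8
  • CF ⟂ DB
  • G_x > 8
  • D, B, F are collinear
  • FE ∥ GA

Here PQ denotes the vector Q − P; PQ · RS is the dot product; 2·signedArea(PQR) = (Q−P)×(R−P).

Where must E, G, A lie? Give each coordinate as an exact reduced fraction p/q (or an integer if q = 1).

A = (23/2, 55/6)
E = (53/6, 13/2)
G = (49/6, 49/6)

1. E_x = 53/6  [E is the centroid of △CBF]
2. E_y = 13/2  [E is the centroid of △CBF]
   → E = (53/6, 13/2)
3. G_x = 49/6  [line 3/2·x + 3/2·y + -49/2 = 0 ∩ |GD|² = 49/18]
4. G_y = 49/6  [line 3/2·x + 3/2·y + -49/2 = 0 ∩ |GD|² = 49/18]
   → G = (49/6, 49/6)
5. A_x = 23/2  [GF ∥ AE ∩ FE ∥ GA]
6. A_y = 55/6  [GF ∥ AE ∩ FE ∥ GA]
   → A = (23/2, 55/6)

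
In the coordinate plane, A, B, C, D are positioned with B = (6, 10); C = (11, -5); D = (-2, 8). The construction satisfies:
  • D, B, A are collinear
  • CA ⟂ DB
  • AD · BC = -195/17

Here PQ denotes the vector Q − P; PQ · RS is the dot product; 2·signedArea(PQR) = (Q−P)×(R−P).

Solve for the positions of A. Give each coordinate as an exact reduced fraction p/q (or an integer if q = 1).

A = (122/17, 175/17)

1. A_x = 122/17  [D, B, A are collinear ∩ CA ⟂ DB]
2. A_y = 175/17  [D, B, A are collinear ∩ CA ⟂ DB]
   → A = (122/17, 175/17)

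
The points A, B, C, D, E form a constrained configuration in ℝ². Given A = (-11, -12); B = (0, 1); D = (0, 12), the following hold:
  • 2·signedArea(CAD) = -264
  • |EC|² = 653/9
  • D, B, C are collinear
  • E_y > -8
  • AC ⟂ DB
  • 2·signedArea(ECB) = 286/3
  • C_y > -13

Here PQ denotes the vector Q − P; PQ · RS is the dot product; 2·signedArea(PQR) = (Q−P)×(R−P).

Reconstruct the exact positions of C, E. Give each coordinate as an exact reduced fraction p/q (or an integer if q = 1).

C = (0, -12)
E = (-22/3, -23/3)

1. C_x = 0  [D, B, C are collinear ∩ AC ⟂ DB]
2. C_y = -12  [D, B, C are collinear ∩ AC ⟂ DB]
   → C = (0, -12)
3. E_x = -22/3  [2·signedArea(ECB) = 286/3]
4. E_y = -23/3  [|EC|² = 653/9]
   → E = (-22/3, -23/3)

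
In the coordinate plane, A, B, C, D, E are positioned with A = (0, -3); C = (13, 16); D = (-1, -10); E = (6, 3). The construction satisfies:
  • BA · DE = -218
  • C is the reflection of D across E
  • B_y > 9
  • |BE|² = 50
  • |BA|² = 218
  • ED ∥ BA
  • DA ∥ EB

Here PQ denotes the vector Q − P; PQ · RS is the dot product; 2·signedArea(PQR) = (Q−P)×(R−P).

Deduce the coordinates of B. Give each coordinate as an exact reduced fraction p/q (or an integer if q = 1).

B = (7, 10)

1. B_x = 7  [ED ∥ BA ∩ DA ∥ EB]
2. B_y = 10  [ED ∥ BA ∩ DA ∥ EB]
   → B = (7, 10)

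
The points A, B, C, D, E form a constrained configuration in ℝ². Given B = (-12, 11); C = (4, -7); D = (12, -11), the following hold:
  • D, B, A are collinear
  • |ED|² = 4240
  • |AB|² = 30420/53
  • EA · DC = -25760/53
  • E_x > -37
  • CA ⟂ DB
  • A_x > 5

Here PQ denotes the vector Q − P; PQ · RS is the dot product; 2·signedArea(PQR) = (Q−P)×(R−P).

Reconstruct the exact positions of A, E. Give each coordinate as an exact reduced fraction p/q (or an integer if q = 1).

A = (300/53, -275/53)
E = (-36, 33)

1. A_x = 300/53  [D, B, A are collinear ∩ CA ⟂ DB]
2. A_y = -275/53  [D, B, A are collinear ∩ CA ⟂ DB]
   → A = (300/53, -275/53)
3. E_x = -36  [line 8·x + -4·y + 420 = 0 ∩ |ED|² = 4240]
4. E_y = 33  [line 8·x + -4·y + 420 = 0 ∩ |ED|² = 4240]
   → E = (-36, 33)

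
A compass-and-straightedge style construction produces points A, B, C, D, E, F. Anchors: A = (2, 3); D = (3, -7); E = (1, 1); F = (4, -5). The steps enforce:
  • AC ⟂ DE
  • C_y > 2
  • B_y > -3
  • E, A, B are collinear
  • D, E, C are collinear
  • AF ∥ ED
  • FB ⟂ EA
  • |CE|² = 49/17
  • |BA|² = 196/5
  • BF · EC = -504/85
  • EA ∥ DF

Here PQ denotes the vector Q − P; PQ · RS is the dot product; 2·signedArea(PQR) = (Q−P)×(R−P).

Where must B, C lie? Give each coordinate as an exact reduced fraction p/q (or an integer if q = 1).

1. B_x = -4/5  [E, A, B are collinear ∩ FB ⟂ EA]
2. B_y = -13/5  [E, A, B are collinear ∩ FB ⟂ EA]
   → B = (-4/5, -13/5)
3. C_x = 10/17  [D, E, C are collinear ∩ AC ⟂ DE]
4. C_y = 45/17  [D, E, C are collinear ∩ AC ⟂ DE]
   → C = (10/17, 45/17)

B = (-4/5, -13/5)
C = (10/17, 45/17)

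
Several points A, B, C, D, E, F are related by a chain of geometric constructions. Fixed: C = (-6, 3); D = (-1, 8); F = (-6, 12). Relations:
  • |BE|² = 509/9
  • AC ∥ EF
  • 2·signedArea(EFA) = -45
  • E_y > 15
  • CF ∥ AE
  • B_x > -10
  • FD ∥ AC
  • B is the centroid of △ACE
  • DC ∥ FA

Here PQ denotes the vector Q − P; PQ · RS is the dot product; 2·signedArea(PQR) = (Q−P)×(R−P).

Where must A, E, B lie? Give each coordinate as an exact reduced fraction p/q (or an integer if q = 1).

A = (-11, 7)
B = (-28/3, 26/3)
E = (-11, 16)

1. A_x = -11  [FD ∥ AC ∩ DC ∥ FA]
2. A_y = 7  [FD ∥ AC ∩ DC ∥ FA]
   → A = (-11, 7)
3. E_x = -11  [AC ∥ EF ∩ CF ∥ AE]
4. E_y = 16  [AC ∥ EF ∩ CF ∥ AE]
   → E = (-11, 16)
5. B_x = -28/3  [B is the centroid of △ACE]
6. B_y = 26/3  [B is the centroid of △ACE]
   → B = (-28/3, 26/3)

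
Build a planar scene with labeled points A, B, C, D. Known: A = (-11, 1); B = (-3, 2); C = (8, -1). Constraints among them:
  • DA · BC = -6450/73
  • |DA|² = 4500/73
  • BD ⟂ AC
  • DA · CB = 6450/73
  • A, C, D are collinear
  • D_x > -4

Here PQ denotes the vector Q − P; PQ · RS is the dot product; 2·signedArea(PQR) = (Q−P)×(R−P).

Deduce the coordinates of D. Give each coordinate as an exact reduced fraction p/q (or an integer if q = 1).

1. D_x = -233/73  [A, C, D are collinear ∩ BD ⟂ AC]
2. D_y = 13/73  [A, C, D are collinear ∩ BD ⟂ AC]
   → D = (-233/73, 13/73)

D = (-233/73, 13/73)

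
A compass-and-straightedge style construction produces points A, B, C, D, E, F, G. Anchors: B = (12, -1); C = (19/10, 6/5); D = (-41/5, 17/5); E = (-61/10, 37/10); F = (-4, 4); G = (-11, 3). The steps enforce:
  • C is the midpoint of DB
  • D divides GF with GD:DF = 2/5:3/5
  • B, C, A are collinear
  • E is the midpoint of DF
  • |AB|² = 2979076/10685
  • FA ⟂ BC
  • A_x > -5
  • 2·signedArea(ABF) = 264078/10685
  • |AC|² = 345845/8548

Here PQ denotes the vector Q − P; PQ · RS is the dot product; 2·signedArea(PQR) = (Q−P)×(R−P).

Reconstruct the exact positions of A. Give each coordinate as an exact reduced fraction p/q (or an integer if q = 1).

1. A_x = -46106/10685  [B, C, A are collinear ∩ FA ⟂ BC]
2. A_y = 27287/10685  [B, C, A are collinear ∩ FA ⟂ BC]
   → A = (-46106/10685, 27287/10685)

A = (-46106/10685, 27287/10685)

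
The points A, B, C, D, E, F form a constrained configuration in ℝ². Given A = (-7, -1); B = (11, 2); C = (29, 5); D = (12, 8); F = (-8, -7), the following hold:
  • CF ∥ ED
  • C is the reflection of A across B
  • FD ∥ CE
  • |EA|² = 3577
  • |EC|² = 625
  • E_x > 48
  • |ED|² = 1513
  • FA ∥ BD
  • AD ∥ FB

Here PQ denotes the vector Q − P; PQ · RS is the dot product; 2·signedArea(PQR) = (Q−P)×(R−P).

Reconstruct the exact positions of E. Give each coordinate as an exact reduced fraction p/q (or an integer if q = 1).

1. E_x = 49  [CF ∥ ED ∩ FD ∥ CE]
2. E_y = 20  [CF ∥ ED ∩ FD ∥ CE]
   → E = (49, 20)

E = (49, 20)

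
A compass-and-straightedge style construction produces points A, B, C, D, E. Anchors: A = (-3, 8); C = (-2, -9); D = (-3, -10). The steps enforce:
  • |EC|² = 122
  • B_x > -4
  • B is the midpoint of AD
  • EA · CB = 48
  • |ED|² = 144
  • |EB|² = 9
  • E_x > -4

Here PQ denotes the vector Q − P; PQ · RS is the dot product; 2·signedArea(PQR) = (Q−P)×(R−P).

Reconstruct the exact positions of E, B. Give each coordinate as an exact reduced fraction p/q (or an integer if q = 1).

1. B_x = -3  [B is the midpoint of AD]
2. B_y = -1  [B is the midpoint of AD]
   → B = (-3, -1)
3. E_x = -3  [line 1·x + -8·y + 19 = 0 ∩ |ED|² = 144]
4. E_y = 2  [line 1·x + -8·y + 19 = 0 ∩ |ED|² = 144]
   → E = (-3, 2)

B = (-3, -1)
E = (-3, 2)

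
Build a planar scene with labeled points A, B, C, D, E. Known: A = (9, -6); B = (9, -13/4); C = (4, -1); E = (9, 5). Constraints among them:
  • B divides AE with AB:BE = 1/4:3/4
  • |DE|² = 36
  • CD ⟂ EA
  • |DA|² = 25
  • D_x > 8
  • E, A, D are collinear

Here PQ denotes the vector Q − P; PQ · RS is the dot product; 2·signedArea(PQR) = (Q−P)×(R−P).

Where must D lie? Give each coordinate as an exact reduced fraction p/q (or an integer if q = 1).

D = (9, -1)

1. D_x = 9  [E, A, D are collinear ∩ CD ⟂ EA]
2. D_y = -1  [E, A, D are collinear ∩ CD ⟂ EA]
   → D = (9, -1)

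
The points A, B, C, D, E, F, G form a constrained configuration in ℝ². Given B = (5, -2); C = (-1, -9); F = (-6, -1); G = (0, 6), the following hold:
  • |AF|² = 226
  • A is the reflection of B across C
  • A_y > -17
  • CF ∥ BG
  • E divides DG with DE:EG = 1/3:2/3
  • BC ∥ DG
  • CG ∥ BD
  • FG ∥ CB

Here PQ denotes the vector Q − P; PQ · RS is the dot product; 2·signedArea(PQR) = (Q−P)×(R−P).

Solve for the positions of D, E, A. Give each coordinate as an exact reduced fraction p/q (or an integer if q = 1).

A = (-7, -16)
D = (6, 13)
E = (4, 32/3)

1. D_x = 6  [BC ∥ DG ∩ CG ∥ BD]
2. D_y = 13  [BC ∥ DG ∩ CG ∥ BD]
   → D = (6, 13)
3. E_x = 4  [E divides DG with DE:EG = 1/3:2/3]
4. E_y = 32/3  [E divides DG with DE:EG = 1/3:2/3]
   → E = (4, 32/3)
5. A_x = -7  [A is the reflection of B across C]
6. A_y = -16  [A is the reflection of B across C]
   → A = (-7, -16)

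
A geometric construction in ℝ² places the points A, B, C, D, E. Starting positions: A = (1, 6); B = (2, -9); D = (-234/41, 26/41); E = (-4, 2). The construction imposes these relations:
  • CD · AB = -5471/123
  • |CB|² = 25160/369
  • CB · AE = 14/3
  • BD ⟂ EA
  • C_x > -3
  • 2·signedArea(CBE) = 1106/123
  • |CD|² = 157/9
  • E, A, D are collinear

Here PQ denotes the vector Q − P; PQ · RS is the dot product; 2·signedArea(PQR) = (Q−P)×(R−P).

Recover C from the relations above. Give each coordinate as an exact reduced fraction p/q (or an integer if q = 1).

1. C_x = -316/123  [2·signedArea(CBE) = 1106/123 ∩ CB · AE = 14/3]
2. C_y = -87/41  [2·signedArea(CBE) = 1106/123 ∩ CB · AE = 14/3]
   → C = (-316/123, -87/41)

C = (-316/123, -87/41)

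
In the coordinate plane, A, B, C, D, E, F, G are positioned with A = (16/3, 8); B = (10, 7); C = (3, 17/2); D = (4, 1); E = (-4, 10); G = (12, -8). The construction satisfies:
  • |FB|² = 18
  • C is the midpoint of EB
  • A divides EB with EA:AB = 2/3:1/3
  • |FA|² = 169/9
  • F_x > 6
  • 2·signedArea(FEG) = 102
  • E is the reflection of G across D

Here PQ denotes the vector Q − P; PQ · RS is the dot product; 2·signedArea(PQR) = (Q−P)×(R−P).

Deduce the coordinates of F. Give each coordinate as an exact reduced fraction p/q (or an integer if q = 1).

F = (7, 4)

1. F_x = 7  [line 18·x + 16·y + -190 = 0 ∩ |FA|² = 169/9]
2. F_y = 4  [line 18·x + 16·y + -190 = 0 ∩ |FA|² = 169/9]
   → F = (7, 4)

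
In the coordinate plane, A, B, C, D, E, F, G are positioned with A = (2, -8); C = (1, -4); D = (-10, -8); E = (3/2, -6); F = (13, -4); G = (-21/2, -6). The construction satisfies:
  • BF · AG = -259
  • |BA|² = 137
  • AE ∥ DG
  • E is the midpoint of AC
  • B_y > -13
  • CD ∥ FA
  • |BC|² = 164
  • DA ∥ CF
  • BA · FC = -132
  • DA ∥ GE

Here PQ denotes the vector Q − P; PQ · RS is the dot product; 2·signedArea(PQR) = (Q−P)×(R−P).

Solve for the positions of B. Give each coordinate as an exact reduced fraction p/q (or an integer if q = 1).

1. B_x = -9  [BF · AG = -259 ∩ BA · FC = -132]
2. B_y = -12  [BF · AG = -259 ∩ BA · FC = -132]
   → B = (-9, -12)

B = (-9, -12)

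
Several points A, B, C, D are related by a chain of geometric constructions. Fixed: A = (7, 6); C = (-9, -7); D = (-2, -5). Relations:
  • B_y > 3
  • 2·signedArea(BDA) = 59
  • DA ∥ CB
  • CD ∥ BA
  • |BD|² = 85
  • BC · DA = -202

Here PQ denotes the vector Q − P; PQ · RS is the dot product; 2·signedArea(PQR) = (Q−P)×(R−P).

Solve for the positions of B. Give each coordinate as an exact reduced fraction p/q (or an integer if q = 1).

1. B_x = 0  [CD ∥ BA ∩ DA ∥ CB]
2. B_y = 4  [CD ∥ BA ∩ DA ∥ CB]
   → B = (0, 4)

B = (0, 4)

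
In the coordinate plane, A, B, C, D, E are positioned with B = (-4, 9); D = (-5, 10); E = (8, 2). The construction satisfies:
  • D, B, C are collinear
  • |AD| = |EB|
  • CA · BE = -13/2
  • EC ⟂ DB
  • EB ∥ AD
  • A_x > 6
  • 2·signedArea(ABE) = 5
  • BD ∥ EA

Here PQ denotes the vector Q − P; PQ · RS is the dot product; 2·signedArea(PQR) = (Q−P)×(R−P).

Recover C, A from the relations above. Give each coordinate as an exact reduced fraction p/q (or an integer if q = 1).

1. C_x = 11/2  [D, B, C are collinear ∩ EC ⟂ DB]
2. C_y = -1/2  [D, B, C are collinear ∩ EC ⟂ DB]
   → C = (11/2, -1/2)
3. A_x = 7  [EB ∥ AD ∩ BD ∥ EA]
4. A_y = 3  [EB ∥ AD ∩ BD ∥ EA]
   → A = (7, 3)

A = (7, 3)
C = (11/2, -1/2)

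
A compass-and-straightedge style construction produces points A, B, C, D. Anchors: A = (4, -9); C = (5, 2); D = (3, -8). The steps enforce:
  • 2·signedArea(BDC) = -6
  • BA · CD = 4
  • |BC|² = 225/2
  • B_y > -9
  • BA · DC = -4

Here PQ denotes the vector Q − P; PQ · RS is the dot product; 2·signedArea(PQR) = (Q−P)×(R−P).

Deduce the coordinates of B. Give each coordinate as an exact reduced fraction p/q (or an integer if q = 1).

B = (7/2, -17/2)

1. B_x = 7/2  [2·signedArea(BDC) = -6 ∩ BA · CD = 4]
2. B_y = -17/2  [2·signedArea(BDC) = -6 ∩ BA · CD = 4]
   → B = (7/2, -17/2)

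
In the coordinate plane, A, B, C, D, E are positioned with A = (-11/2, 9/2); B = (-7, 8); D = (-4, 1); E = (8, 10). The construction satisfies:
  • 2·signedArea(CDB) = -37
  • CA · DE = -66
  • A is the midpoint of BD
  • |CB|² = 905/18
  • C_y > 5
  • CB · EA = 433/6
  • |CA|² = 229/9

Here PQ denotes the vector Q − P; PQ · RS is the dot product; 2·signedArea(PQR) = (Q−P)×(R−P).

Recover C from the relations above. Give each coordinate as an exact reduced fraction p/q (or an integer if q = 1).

C = (-1/2, 31/6)

1. C_x = -1/2  [2·signedArea(CDB) = -37 ∩ CA · DE = -66]
2. C_y = 31/6  [2·signedArea(CDB) = -37 ∩ CA · DE = -66]
   → C = (-1/2, 31/6)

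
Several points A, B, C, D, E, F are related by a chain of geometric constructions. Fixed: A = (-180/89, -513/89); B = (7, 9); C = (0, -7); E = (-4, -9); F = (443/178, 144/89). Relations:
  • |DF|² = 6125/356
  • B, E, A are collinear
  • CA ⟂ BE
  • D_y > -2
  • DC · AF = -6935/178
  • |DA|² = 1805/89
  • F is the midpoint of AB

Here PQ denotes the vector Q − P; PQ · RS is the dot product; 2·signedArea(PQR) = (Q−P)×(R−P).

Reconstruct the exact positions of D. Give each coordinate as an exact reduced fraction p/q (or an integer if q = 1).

1. D_x = 29/89  [line -803/178·x + -657/89·y + -2263/178 = 0 ∩ |DF|² = 6125/356]
2. D_y = -171/89  [line -803/178·x + -657/89·y + -2263/178 = 0 ∩ |DF|² = 6125/356]
   → D = (29/89, -171/89)

D = (29/89, -171/89)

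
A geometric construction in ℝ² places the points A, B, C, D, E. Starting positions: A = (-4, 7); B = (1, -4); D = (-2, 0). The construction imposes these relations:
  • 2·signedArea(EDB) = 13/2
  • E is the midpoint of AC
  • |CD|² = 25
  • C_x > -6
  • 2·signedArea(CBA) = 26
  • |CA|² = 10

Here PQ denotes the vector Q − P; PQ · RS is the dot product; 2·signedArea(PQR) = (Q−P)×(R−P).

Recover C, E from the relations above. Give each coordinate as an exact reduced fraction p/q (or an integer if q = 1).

C = (-5, 4)
E = (-9/2, 11/2)

1. C_x = -5  [line -11·x + -5·y + -35 = 0 ∩ |CA|² = 10]
2. C_y = 4  [line -11·x + -5·y + -35 = 0 ∩ |CA|² = 10]
   → C = (-5, 4)
3. E_x = -9/2  [E is the midpoint of AC]
4. E_y = 11/2  [E is the midpoint of AC]
   → E = (-9/2, 11/2)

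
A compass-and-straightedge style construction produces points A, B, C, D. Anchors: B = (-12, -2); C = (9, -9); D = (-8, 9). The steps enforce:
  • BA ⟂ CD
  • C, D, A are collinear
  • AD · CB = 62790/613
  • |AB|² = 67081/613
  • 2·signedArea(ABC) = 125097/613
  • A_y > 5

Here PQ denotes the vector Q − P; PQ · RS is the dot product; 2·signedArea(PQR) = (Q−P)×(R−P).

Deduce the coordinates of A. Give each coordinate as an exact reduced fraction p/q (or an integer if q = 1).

1. A_x = -2694/613  [C, D, A are collinear ∩ BA ⟂ CD]
2. A_y = 3177/613  [C, D, A are collinear ∩ BA ⟂ CD]
   → A = (-2694/613, 3177/613)

A = (-2694/613, 3177/613)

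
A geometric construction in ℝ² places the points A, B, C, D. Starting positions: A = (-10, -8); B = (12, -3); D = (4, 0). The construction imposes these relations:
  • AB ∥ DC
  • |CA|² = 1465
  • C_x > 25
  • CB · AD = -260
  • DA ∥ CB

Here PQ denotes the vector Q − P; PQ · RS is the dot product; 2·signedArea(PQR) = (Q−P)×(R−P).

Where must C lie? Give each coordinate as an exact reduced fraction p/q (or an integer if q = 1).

C = (26, 5)

1. C_x = 26  [DA ∥ CB ∩ AB ∥ DC]
2. C_y = 5  [DA ∥ CB ∩ AB ∥ DC]
   → C = (26, 5)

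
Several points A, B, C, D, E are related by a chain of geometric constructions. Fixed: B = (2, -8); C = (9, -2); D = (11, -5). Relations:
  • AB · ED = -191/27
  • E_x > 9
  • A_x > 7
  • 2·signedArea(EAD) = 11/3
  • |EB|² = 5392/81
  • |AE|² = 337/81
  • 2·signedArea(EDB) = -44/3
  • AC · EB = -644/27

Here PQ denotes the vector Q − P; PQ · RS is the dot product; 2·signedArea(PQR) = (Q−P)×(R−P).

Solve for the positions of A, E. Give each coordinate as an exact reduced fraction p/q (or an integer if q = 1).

1. E_x = 82/9  [line 3·x + -9·y + -190/3 = 0 ∩ |EB|² = 5392/81]
2. E_y = -4  [line 3·x + -9·y + -190/3 = 0 ∩ |EB|² = 5392/81]
   → E = (82/9, -4)
3. A_x = 22/3  [AC · EB = -644/27 ∩ 2·signedArea(EAD) = 11/3]
4. A_y = -5  [AC · EB = -644/27 ∩ 2·signedArea(EAD) = 11/3]
   → A = (22/3, -5)

A = (22/3, -5)
E = (82/9, -4)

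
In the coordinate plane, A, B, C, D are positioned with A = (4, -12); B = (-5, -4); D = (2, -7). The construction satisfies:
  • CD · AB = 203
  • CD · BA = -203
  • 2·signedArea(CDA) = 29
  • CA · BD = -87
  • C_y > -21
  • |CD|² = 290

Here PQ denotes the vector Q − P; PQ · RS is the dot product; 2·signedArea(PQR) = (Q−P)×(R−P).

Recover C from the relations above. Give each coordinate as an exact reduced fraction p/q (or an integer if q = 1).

1. C_x = 13  [CD · AB = 203 ∩ 2·signedArea(CDA) = 29]
2. C_y = -20  [CD · AB = 203 ∩ 2·signedArea(CDA) = 29]
   → C = (13, -20)

C = (13, -20)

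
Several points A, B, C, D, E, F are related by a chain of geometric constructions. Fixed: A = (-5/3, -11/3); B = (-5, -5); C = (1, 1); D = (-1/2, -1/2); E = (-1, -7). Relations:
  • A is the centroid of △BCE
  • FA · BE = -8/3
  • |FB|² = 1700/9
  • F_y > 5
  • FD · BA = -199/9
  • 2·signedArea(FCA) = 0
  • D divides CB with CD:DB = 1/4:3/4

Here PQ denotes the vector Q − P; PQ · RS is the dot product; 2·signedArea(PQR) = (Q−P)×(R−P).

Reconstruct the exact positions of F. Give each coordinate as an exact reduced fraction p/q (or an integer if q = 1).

1. F_x = 11/3  [2·signedArea(FCA) = 0 ∩ FA · BE = -8/3]
2. F_y = 17/3  [2·signedArea(FCA) = 0 ∩ FA · BE = -8/3]
   → F = (11/3, 17/3)

F = (11/3, 17/3)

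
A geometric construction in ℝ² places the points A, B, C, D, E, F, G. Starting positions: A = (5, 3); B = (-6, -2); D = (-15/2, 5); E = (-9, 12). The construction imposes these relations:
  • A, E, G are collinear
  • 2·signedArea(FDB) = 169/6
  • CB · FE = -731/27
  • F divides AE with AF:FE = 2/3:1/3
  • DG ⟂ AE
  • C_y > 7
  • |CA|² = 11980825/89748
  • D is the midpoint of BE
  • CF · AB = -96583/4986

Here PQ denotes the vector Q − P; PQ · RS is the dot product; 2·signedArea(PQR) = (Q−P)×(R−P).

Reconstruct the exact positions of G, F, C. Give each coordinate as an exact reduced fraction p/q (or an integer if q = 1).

1. G_x = -1317/277  [A, E, G are collinear ∩ DG ⟂ AE]
2. G_y = 2568/277  [A, E, G are collinear ∩ DG ⟂ AE]
   → G = (-1317/277, 2568/277)
3. F_x = -13/3  [F divides AE with AF:FE = 2/3:1/3]
4. F_y = 9  [F divides AE with AF:FE = 2/3:1/3]
   → F = (-13/3, 9)
5. C_x = -27569/4986  [CF · AB = -96583/4986 ∩ CB · FE = -731/27]
6. C_y = 6446/831  [CF · AB = -96583/4986 ∩ CB · FE = -731/27]
   → C = (-27569/4986, 6446/831)

C = (-27569/4986, 6446/831)
F = (-13/3, 9)
G = (-1317/277, 2568/277)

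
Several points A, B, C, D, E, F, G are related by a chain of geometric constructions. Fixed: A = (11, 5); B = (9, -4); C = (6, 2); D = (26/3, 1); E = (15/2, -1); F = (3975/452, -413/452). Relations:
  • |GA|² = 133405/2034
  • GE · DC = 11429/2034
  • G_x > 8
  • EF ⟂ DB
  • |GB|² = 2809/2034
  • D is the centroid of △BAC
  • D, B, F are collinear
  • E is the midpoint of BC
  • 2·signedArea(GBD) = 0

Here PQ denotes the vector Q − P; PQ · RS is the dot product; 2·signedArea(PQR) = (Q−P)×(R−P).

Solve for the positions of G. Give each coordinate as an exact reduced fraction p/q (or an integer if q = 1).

1. G_x = 6049/678  [2·signedArea(GBD) = 0 ∩ GE · DC = 11429/2034]
2. G_y = -639/226  [2·signedArea(GBD) = 0 ∩ GE · DC = 11429/2034]
   → G = (6049/678, -639/226)

G = (6049/678, -639/226)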